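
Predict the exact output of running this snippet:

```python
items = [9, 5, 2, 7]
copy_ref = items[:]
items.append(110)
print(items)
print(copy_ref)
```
[9, 5, 2, 7, 110]
[9, 5, 2, 7]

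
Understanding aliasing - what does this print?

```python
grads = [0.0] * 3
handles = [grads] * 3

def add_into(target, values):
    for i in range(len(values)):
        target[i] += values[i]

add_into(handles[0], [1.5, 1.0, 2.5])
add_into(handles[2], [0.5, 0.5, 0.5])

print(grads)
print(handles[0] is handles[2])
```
[2.0, 1.5, 3.0]
True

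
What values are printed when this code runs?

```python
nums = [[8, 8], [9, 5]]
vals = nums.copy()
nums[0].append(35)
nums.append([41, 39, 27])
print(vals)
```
[[8, 8, 35], [9, 5]]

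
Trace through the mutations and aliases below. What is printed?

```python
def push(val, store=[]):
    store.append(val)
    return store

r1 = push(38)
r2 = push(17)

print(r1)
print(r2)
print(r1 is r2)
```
[38, 17]
[38, 17]
True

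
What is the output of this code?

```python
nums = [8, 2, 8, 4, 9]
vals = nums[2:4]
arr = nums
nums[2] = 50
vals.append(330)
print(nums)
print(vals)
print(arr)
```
[8, 2, 50, 4, 9]
[8, 4, 330]
[8, 2, 50, 4, 9]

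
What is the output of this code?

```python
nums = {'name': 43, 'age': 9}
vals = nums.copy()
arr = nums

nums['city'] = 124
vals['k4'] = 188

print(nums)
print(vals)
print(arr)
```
{'name': 43, 'age': 9, 'city': 124}
{'name': 43, 'age': 9, 'k4': 188}
{'name': 43, 'age': 9, 'city': 124}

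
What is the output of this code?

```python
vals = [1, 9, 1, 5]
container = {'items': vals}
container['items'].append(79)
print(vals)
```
[1, 9, 1, 5, 79]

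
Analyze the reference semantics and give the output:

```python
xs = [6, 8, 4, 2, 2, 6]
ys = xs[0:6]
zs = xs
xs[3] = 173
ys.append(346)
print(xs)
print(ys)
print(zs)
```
[6, 8, 4, 173, 2, 6]
[6, 8, 4, 2, 2, 6, 346]
[6, 8, 4, 173, 2, 6]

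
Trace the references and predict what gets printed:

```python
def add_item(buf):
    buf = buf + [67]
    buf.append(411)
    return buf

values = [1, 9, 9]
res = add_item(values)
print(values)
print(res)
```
[1, 9, 9]
[1, 9, 9, 67, 411]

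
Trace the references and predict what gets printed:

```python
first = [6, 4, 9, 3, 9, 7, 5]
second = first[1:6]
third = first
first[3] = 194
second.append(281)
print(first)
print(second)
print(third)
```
[6, 4, 9, 194, 9, 7, 5]
[4, 9, 3, 9, 7, 281]
[6, 4, 9, 194, 9, 7, 5]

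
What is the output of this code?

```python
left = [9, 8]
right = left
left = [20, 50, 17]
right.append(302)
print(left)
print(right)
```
[20, 50, 17]
[9, 8, 302]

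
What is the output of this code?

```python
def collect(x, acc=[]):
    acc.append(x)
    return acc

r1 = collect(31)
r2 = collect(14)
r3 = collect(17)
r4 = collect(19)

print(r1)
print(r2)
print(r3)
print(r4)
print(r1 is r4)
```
[31, 14, 17, 19]
[31, 14, 17, 19]
[31, 14, 17, 19]
[31, 14, 17, 19]
True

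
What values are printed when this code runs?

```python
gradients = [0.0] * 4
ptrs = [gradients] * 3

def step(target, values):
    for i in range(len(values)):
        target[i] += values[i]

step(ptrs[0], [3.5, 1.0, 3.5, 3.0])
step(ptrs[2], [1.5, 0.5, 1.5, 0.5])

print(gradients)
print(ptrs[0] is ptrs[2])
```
[5.0, 1.5, 5.0, 3.5]
True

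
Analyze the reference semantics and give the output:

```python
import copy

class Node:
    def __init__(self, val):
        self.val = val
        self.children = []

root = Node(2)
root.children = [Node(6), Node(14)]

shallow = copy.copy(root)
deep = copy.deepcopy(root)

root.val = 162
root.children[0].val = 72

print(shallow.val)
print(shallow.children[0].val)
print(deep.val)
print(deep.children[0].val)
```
2
72
2
6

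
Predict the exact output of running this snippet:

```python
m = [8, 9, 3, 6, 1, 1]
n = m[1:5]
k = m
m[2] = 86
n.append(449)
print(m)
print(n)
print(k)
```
[8, 9, 86, 6, 1, 1]
[9, 3, 6, 1, 449]
[8, 9, 86, 6, 1, 1]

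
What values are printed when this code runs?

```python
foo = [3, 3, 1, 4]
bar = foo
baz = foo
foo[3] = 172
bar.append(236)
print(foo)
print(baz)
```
[3, 3, 1, 172, 236]
[3, 3, 1, 172, 236]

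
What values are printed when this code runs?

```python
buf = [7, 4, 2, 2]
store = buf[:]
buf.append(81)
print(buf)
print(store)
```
[7, 4, 2, 2, 81]
[7, 4, 2, 2]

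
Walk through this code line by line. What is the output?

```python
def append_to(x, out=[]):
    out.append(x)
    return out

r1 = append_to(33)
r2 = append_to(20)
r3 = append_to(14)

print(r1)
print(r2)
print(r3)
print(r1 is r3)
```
[33, 20, 14]
[33, 20, 14]
[33, 20, 14]
True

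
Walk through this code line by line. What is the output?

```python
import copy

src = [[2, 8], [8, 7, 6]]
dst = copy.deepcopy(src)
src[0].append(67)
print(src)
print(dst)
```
[[2, 8, 67], [8, 7, 6]]
[[2, 8], [8, 7, 6]]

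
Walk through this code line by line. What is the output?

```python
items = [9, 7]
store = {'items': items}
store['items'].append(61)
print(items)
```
[9, 7, 61]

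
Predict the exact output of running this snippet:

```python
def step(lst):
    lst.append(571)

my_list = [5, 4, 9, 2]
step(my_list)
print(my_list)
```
[5, 4, 9, 2, 571]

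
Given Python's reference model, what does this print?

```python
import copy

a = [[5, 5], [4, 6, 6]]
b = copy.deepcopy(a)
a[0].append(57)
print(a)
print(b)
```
[[5, 5, 57], [4, 6, 6]]
[[5, 5], [4, 6, 6]]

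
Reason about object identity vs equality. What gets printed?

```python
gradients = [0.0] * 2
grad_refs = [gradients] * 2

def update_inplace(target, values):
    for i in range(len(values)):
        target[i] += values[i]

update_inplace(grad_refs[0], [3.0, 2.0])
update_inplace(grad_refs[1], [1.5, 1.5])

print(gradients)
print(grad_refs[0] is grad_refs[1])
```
[4.5, 3.5]
True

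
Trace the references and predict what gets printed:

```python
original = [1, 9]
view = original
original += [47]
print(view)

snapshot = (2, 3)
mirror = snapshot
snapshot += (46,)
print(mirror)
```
[1, 9, 47]
(2, 3)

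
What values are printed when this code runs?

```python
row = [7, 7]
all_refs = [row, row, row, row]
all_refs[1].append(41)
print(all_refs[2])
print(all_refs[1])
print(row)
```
[7, 7, 41]
[7, 7, 41]
[7, 7, 41]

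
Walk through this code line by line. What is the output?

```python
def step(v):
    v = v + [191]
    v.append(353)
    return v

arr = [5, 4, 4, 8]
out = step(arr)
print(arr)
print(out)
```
[5, 4, 4, 8]
[5, 4, 4, 8, 191, 353]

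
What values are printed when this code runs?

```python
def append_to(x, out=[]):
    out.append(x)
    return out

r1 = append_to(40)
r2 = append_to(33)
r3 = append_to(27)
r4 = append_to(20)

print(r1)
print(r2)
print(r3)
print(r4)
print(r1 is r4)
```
[40, 33, 27, 20]
[40, 33, 27, 20]
[40, 33, 27, 20]
[40, 33, 27, 20]
True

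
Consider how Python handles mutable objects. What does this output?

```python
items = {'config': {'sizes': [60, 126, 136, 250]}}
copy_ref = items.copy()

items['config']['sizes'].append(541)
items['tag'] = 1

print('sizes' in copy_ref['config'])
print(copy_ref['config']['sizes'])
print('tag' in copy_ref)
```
True
[60, 126, 136, 250, 541]
False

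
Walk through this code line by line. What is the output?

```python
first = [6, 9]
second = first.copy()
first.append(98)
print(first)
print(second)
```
[6, 9, 98]
[6, 9]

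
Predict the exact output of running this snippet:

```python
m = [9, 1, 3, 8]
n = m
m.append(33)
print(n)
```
[9, 1, 3, 8, 33]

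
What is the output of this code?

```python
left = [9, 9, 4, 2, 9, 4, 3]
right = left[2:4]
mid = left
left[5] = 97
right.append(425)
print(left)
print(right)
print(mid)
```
[9, 9, 4, 2, 9, 97, 3]
[4, 2, 425]
[9, 9, 4, 2, 9, 97, 3]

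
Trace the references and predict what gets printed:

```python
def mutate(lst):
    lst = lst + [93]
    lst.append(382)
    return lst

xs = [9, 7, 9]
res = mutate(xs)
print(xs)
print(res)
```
[9, 7, 9]
[9, 7, 9, 93, 382]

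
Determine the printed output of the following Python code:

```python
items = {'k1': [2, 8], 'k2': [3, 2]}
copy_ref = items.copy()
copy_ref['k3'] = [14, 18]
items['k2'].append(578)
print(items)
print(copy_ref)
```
{'k1': [2, 8], 'k2': [3, 2, 578]}
{'k1': [2, 8], 'k2': [3, 2, 578], 'k3': [14, 18]}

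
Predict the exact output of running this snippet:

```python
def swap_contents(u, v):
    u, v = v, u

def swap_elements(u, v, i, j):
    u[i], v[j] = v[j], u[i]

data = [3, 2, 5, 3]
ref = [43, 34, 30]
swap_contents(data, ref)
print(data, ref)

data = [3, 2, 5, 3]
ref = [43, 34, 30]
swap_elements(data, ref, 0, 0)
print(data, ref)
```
[3, 2, 5, 3] [43, 34, 30]
[43, 2, 5, 3] [3, 34, 30]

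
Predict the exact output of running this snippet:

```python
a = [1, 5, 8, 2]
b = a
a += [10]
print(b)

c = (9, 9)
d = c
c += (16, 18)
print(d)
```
[1, 5, 8, 2, 10]
(9, 9)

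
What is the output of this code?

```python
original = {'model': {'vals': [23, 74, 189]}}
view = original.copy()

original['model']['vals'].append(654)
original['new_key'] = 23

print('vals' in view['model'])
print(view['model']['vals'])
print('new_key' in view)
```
True
[23, 74, 189, 654]
False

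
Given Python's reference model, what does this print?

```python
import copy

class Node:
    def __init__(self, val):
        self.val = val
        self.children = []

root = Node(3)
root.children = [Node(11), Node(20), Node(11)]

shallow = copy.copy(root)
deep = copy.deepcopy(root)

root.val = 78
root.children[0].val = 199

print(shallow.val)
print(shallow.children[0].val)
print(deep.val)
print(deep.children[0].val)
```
3
199
3
11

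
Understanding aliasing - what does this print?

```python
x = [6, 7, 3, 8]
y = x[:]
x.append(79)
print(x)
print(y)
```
[6, 7, 3, 8, 79]
[6, 7, 3, 8]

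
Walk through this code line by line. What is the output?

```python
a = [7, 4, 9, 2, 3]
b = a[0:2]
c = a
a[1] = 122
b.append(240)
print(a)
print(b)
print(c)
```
[7, 122, 9, 2, 3]
[7, 4, 240]
[7, 122, 9, 2, 3]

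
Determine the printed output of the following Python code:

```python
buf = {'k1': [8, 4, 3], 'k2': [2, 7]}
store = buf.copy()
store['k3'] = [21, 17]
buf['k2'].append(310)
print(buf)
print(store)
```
{'k1': [8, 4, 3], 'k2': [2, 7, 310]}
{'k1': [8, 4, 3], 'k2': [2, 7, 310], 'k3': [21, 17]}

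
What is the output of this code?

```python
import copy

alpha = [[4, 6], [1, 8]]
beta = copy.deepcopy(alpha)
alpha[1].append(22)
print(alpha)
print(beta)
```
[[4, 6], [1, 8, 22]]
[[4, 6], [1, 8]]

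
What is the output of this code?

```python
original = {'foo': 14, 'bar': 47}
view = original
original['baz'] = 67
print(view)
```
{'foo': 14, 'bar': 47, 'baz': 67}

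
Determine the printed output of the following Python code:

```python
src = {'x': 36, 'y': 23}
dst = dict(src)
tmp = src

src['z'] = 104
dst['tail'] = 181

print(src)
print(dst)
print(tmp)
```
{'x': 36, 'y': 23, 'z': 104}
{'x': 36, 'y': 23, 'tail': 181}
{'x': 36, 'y': 23, 'z': 104}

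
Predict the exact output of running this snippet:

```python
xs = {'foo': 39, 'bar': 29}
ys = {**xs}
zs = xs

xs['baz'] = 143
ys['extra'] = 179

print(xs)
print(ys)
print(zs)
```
{'foo': 39, 'bar': 29, 'baz': 143}
{'foo': 39, 'bar': 29, 'extra': 179}
{'foo': 39, 'bar': 29, 'baz': 143}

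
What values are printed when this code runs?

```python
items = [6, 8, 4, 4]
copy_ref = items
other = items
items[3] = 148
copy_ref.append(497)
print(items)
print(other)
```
[6, 8, 4, 148, 497]
[6, 8, 4, 148, 497]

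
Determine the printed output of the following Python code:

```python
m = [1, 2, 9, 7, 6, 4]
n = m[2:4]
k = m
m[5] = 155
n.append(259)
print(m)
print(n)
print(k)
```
[1, 2, 9, 7, 6, 155]
[9, 7, 259]
[1, 2, 9, 7, 6, 155]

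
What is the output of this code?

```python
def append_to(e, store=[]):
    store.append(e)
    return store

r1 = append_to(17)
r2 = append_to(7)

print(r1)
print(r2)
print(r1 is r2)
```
[17, 7]
[17, 7]
True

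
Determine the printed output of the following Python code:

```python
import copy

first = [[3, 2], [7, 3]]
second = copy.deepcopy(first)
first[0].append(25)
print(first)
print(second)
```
[[3, 2, 25], [7, 3]]
[[3, 2], [7, 3]]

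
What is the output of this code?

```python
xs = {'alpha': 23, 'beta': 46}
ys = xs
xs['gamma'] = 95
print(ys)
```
{'alpha': 23, 'beta': 46, 'gamma': 95}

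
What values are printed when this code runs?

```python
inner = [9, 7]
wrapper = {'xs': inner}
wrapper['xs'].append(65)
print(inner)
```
[9, 7, 65]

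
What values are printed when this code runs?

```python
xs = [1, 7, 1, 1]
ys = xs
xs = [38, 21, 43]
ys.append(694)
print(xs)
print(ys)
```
[38, 21, 43]
[1, 7, 1, 1, 694]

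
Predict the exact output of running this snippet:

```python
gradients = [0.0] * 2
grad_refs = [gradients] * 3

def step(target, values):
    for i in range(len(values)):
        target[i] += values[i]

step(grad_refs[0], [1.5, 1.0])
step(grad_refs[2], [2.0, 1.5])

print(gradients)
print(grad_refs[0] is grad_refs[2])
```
[3.5, 2.5]
True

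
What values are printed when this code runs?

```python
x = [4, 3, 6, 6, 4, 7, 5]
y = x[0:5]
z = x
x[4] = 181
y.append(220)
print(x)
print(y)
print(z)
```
[4, 3, 6, 6, 181, 7, 5]
[4, 3, 6, 6, 4, 220]
[4, 3, 6, 6, 181, 7, 5]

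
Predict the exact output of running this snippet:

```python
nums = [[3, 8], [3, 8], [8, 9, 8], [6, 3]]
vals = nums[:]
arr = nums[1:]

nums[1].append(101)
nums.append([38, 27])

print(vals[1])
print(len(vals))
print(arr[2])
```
[3, 8, 101]
4
[6, 3]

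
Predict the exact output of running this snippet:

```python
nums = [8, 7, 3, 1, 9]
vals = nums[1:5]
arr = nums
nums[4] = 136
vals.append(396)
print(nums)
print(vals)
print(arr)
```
[8, 7, 3, 1, 136]
[7, 3, 1, 9, 396]
[8, 7, 3, 1, 136]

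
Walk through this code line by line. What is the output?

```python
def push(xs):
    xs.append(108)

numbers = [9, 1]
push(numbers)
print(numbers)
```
[9, 1, 108]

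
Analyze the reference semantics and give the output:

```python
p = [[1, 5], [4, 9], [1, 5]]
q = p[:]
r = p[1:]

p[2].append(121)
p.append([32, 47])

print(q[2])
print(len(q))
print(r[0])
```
[1, 5, 121]
3
[4, 9]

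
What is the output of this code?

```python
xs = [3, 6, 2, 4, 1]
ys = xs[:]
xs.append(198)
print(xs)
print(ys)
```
[3, 6, 2, 4, 1, 198]
[3, 6, 2, 4, 1]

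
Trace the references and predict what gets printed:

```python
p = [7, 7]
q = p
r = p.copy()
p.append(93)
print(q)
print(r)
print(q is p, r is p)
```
[7, 7, 93]
[7, 7]
True False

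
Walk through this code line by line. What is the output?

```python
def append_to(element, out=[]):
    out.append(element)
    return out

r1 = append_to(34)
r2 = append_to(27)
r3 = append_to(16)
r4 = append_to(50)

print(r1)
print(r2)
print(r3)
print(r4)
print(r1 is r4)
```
[34, 27, 16, 50]
[34, 27, 16, 50]
[34, 27, 16, 50]
[34, 27, 16, 50]
True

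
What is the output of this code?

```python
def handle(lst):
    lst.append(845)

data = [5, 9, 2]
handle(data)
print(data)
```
[5, 9, 2, 845]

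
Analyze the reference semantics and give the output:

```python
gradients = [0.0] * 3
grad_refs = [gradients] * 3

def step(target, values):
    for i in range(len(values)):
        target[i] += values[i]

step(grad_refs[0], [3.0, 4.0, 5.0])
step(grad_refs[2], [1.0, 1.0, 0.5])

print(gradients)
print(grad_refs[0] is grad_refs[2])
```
[4.0, 5.0, 5.5]
True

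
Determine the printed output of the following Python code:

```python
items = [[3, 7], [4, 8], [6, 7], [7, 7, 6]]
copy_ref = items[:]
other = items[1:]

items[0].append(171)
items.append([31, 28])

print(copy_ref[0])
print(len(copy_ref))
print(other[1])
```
[3, 7, 171]
4
[6, 7]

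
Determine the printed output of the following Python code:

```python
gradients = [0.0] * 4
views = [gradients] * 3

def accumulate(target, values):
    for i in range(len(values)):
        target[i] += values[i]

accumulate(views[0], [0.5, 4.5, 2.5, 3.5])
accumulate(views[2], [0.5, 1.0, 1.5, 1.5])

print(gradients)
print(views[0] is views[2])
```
[1.0, 5.5, 4.0, 5.0]
True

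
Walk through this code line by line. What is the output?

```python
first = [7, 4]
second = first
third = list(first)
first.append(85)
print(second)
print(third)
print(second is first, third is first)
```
[7, 4, 85]
[7, 4]
True False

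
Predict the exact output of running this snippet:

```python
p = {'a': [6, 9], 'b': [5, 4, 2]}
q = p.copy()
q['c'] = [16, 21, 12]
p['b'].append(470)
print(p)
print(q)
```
{'a': [6, 9], 'b': [5, 4, 2, 470]}
{'a': [6, 9], 'b': [5, 4, 2, 470], 'c': [16, 21, 12]}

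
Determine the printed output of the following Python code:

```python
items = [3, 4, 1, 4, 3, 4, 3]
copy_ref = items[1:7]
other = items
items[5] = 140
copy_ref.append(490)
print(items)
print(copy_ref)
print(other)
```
[3, 4, 1, 4, 3, 140, 3]
[4, 1, 4, 3, 4, 3, 490]
[3, 4, 1, 4, 3, 140, 3]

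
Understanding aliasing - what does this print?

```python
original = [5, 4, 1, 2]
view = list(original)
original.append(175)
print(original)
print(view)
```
[5, 4, 1, 2, 175]
[5, 4, 1, 2]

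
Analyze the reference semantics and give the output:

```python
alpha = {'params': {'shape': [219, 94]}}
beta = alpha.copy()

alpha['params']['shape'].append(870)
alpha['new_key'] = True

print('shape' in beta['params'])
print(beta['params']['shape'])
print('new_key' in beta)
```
True
[219, 94, 870]
False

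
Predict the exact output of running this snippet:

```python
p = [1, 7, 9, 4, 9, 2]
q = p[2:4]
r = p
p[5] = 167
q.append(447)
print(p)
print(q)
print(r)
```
[1, 7, 9, 4, 9, 167]
[9, 4, 447]
[1, 7, 9, 4, 9, 167]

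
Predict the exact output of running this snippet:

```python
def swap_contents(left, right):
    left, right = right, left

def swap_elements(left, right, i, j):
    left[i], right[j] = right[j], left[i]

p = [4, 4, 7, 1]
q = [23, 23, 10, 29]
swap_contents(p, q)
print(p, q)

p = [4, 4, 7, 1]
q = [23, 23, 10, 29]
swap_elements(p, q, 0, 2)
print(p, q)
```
[4, 4, 7, 1] [23, 23, 10, 29]
[10, 4, 7, 1] [23, 23, 4, 29]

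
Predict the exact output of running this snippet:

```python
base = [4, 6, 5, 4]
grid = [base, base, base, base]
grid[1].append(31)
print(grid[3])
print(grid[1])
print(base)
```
[4, 6, 5, 4, 31]
[4, 6, 5, 4, 31]
[4, 6, 5, 4, 31]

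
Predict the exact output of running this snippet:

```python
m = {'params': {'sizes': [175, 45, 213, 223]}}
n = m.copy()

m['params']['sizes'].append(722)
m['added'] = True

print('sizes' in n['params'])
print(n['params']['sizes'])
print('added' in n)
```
True
[175, 45, 213, 223, 722]
False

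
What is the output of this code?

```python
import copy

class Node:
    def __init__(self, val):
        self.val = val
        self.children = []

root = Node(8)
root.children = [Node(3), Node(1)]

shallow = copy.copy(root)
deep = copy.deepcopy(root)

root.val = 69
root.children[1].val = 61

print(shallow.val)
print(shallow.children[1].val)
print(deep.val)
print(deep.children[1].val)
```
8
61
8
1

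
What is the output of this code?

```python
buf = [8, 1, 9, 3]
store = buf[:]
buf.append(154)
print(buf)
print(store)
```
[8, 1, 9, 3, 154]
[8, 1, 9, 3]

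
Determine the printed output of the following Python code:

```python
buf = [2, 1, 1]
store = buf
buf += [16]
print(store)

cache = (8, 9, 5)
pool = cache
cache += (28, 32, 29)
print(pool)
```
[2, 1, 1, 16]
(8, 9, 5)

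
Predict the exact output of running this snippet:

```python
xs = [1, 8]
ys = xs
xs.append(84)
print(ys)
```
[1, 8, 84]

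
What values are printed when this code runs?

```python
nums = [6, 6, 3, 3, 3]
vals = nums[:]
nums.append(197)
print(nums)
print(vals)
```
[6, 6, 3, 3, 3, 197]
[6, 6, 3, 3, 3]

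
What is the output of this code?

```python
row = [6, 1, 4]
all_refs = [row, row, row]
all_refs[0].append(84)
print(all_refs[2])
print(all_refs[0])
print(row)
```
[6, 1, 4, 84]
[6, 1, 4, 84]
[6, 1, 4, 84]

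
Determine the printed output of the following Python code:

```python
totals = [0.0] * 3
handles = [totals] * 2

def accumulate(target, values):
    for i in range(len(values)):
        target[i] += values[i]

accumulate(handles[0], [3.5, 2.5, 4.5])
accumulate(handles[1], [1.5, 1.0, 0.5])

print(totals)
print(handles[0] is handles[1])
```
[5.0, 3.5, 5.0]
True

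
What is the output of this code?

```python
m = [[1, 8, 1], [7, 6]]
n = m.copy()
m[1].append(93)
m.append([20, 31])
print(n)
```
[[1, 8, 1], [7, 6, 93]]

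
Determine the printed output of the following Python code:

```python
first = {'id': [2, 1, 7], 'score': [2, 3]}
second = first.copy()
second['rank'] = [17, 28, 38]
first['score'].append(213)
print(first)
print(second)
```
{'id': [2, 1, 7], 'score': [2, 3, 213]}
{'id': [2, 1, 7], 'score': [2, 3, 213], 'rank': [17, 28, 38]}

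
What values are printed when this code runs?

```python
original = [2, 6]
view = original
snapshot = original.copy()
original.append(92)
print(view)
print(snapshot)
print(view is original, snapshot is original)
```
[2, 6, 92]
[2, 6]
True False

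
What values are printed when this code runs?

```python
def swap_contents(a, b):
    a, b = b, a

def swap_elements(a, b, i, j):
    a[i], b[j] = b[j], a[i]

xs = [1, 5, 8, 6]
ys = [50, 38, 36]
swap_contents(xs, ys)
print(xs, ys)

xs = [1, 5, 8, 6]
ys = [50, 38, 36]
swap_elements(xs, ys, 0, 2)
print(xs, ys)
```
[1, 5, 8, 6] [50, 38, 36]
[36, 5, 8, 6] [50, 38, 1]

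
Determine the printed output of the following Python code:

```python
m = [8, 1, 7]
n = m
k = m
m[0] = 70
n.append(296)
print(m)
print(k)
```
[70, 1, 7, 296]
[70, 1, 7, 296]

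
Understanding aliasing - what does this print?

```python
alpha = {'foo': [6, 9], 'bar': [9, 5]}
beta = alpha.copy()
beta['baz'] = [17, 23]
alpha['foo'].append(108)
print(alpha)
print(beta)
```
{'foo': [6, 9, 108], 'bar': [9, 5]}
{'foo': [6, 9, 108], 'bar': [9, 5], 'baz': [17, 23]}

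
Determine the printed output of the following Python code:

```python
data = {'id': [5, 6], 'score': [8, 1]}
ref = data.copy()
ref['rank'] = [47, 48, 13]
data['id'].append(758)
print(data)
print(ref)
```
{'id': [5, 6, 758], 'score': [8, 1]}
{'id': [5, 6, 758], 'score': [8, 1], 'rank': [47, 48, 13]}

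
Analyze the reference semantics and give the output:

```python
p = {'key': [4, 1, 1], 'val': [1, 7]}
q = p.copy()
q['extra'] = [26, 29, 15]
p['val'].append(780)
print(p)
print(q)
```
{'key': [4, 1, 1], 'val': [1, 7, 780]}
{'key': [4, 1, 1], 'val': [1, 7, 780], 'extra': [26, 29, 15]}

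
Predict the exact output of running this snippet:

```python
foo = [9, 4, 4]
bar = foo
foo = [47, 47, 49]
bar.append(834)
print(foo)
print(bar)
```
[47, 47, 49]
[9, 4, 4, 834]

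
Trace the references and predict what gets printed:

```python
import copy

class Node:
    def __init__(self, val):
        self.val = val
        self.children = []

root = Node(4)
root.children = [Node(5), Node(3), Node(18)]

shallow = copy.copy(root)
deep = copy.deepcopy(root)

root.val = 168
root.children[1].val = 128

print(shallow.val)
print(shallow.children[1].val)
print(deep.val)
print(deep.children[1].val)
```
4
128
4
3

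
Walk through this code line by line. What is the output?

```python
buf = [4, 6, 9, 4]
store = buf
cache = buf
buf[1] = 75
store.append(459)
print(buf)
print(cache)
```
[4, 75, 9, 4, 459]
[4, 75, 9, 4, 459]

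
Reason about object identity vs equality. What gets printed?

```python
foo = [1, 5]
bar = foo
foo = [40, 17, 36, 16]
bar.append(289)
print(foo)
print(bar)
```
[40, 17, 36, 16]
[1, 5, 289]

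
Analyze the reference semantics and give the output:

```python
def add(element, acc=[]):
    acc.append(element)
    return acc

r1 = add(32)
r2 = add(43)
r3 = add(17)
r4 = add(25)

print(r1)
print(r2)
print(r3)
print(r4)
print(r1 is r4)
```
[32, 43, 17, 25]
[32, 43, 17, 25]
[32, 43, 17, 25]
[32, 43, 17, 25]
True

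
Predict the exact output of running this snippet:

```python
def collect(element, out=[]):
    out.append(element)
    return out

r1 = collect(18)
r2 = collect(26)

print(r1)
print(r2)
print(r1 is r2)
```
[18, 26]
[18, 26]
True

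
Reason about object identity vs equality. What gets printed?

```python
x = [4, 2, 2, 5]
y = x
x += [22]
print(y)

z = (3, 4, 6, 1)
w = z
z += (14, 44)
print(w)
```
[4, 2, 2, 5, 22]
(3, 4, 6, 1)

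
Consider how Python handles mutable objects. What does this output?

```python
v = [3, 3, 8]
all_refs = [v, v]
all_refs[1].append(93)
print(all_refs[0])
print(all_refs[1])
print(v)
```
[3, 3, 8, 93]
[3, 3, 8, 93]
[3, 3, 8, 93]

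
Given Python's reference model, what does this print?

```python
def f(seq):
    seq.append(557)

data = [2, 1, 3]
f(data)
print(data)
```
[2, 1, 3, 557]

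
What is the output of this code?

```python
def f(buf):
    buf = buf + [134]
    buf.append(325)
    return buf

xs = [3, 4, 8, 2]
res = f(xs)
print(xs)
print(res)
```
[3, 4, 8, 2]
[3, 4, 8, 2, 134, 325]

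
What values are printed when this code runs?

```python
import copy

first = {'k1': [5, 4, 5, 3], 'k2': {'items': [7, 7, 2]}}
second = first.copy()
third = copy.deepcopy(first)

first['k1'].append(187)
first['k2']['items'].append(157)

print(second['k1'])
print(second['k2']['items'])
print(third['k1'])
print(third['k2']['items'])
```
[5, 4, 5, 3, 187]
[7, 7, 2, 157]
[5, 4, 5, 3]
[7, 7, 2]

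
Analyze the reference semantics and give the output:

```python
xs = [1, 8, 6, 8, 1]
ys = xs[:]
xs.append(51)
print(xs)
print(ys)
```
[1, 8, 6, 8, 1, 51]
[1, 8, 6, 8, 1]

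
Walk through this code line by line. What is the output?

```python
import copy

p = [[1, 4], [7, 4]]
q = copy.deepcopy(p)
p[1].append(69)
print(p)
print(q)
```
[[1, 4], [7, 4, 69]]
[[1, 4], [7, 4]]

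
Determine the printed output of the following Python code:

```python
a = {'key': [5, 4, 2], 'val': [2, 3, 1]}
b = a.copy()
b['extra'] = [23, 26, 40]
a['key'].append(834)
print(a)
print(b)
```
{'key': [5, 4, 2, 834], 'val': [2, 3, 1]}
{'key': [5, 4, 2, 834], 'val': [2, 3, 1], 'extra': [23, 26, 40]}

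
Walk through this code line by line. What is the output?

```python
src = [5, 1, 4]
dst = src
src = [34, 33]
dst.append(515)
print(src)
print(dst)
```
[34, 33]
[5, 1, 4, 515]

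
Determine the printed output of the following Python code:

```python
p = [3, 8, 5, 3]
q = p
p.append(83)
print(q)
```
[3, 8, 5, 3, 83]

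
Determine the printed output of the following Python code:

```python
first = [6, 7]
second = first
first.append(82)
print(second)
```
[6, 7, 82]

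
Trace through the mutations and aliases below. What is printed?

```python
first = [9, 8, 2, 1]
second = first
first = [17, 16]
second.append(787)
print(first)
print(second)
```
[17, 16]
[9, 8, 2, 1, 787]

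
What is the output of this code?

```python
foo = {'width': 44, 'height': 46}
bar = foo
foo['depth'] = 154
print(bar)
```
{'width': 44, 'height': 46, 'depth': 154}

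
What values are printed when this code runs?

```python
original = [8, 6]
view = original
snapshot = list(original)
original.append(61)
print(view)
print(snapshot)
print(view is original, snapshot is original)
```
[8, 6, 61]
[8, 6]
True False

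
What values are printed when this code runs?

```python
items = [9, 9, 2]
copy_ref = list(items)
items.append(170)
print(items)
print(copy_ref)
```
[9, 9, 2, 170]
[9, 9, 2]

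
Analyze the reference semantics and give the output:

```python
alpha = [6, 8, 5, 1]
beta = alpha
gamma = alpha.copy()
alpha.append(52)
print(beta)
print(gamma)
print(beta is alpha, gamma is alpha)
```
[6, 8, 5, 1, 52]
[6, 8, 5, 1]
True False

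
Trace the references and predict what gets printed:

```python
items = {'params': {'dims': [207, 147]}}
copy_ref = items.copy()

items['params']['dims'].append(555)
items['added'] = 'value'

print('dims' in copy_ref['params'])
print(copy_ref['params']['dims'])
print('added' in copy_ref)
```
True
[207, 147, 555]
False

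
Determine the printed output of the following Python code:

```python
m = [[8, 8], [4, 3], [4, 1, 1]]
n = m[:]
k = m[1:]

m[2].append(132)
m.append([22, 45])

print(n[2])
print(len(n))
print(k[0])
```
[4, 1, 1, 132]
3
[4, 3]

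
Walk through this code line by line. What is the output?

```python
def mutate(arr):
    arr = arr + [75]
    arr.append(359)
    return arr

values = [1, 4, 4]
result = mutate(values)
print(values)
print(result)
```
[1, 4, 4]
[1, 4, 4, 75, 359]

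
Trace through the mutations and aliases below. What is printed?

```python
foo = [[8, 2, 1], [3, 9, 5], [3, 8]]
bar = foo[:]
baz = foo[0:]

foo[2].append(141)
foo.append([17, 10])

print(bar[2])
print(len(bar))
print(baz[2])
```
[3, 8, 141]
3
[3, 8, 141]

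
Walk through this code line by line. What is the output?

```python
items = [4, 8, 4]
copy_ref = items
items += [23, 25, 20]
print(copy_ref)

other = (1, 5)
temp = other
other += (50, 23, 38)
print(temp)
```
[4, 8, 4, 23, 25, 20]
(1, 5)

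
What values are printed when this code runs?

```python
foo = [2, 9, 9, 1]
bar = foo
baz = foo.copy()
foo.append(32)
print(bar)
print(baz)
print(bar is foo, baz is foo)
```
[2, 9, 9, 1, 32]
[2, 9, 9, 1]
True False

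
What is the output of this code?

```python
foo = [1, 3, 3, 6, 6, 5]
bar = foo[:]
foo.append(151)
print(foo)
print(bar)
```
[1, 3, 3, 6, 6, 5, 151]
[1, 3, 3, 6, 6, 5]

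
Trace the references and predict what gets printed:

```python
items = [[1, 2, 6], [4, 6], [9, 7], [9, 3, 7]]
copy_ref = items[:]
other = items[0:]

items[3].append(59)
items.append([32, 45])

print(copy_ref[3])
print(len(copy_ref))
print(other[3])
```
[9, 3, 7, 59]
4
[9, 3, 7, 59]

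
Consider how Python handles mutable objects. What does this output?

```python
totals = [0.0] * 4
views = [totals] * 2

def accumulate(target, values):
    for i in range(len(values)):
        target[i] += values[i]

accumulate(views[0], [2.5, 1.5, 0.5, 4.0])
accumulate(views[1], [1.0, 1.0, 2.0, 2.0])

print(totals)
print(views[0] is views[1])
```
[3.5, 2.5, 2.5, 6.0]
True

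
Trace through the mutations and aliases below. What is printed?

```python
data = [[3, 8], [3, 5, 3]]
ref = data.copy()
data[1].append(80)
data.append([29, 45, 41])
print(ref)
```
[[3, 8], [3, 5, 3, 80]]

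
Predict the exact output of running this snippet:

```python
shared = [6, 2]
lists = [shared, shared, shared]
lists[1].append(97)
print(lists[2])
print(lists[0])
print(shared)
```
[6, 2, 97]
[6, 2, 97]
[6, 2, 97]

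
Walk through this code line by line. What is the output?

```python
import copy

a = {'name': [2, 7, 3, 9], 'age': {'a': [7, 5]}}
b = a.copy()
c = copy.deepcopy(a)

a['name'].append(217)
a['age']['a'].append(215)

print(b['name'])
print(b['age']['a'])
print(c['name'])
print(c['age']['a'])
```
[2, 7, 3, 9, 217]
[7, 5, 215]
[2, 7, 3, 9]
[7, 5]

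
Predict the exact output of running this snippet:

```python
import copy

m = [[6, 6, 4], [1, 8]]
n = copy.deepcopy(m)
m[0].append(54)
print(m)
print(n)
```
[[6, 6, 4, 54], [1, 8]]
[[6, 6, 4], [1, 8]]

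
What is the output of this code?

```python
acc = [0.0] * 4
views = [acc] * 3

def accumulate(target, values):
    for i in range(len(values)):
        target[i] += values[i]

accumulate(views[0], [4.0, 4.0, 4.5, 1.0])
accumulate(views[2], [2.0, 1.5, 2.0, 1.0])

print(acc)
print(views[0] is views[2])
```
[6.0, 5.5, 6.5, 2.0]
True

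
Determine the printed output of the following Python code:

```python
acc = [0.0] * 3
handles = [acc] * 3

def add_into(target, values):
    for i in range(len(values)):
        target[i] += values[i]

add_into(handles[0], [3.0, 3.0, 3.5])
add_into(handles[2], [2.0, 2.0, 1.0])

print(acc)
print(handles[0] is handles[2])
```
[5.0, 5.0, 4.5]
True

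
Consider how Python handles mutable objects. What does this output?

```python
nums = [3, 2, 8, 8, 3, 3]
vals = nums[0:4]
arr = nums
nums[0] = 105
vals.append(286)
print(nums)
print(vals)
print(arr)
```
[105, 2, 8, 8, 3, 3]
[3, 2, 8, 8, 286]
[105, 2, 8, 8, 3, 3]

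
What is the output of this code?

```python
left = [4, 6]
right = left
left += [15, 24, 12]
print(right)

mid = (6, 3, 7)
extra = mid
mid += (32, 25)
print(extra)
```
[4, 6, 15, 24, 12]
(6, 3, 7)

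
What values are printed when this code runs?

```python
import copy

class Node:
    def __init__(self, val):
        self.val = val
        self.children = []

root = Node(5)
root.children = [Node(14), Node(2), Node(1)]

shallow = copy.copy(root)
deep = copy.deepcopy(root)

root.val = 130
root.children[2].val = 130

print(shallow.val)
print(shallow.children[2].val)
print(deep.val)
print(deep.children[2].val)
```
5
130
5
1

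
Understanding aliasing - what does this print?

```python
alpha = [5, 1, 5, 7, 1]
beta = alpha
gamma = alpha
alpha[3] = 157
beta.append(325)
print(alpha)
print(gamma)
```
[5, 1, 5, 157, 1, 325]
[5, 1, 5, 157, 1, 325]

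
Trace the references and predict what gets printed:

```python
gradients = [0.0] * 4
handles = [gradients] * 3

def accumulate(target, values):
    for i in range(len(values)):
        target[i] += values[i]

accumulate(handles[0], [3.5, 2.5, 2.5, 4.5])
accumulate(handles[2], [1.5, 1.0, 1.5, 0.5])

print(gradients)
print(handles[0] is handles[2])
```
[5.0, 3.5, 4.0, 5.0]
True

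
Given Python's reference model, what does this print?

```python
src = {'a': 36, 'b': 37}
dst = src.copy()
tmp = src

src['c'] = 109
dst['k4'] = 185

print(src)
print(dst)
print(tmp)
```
{'a': 36, 'b': 37, 'c': 109}
{'a': 36, 'b': 37, 'k4': 185}
{'a': 36, 'b': 37, 'c': 109}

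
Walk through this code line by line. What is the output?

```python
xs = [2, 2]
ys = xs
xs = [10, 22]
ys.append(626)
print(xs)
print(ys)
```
[10, 22]
[2, 2, 626]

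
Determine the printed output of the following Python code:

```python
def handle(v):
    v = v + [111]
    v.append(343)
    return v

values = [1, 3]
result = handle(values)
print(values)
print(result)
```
[1, 3]
[1, 3, 111, 343]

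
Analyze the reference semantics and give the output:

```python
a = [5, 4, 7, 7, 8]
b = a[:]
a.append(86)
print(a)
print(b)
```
[5, 4, 7, 7, 8, 86]
[5, 4, 7, 7, 8]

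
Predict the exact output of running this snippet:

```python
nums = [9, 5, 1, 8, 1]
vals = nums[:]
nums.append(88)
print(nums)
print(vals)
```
[9, 5, 1, 8, 1, 88]
[9, 5, 1, 8, 1]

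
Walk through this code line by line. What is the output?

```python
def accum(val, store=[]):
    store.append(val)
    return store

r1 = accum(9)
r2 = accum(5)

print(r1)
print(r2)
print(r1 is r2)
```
[9, 5]
[9, 5]
True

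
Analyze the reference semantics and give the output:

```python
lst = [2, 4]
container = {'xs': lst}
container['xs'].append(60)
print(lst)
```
[2, 4, 60]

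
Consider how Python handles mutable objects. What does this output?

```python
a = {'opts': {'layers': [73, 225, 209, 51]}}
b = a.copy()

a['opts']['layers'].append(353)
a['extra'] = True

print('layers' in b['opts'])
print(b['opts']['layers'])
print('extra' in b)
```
True
[73, 225, 209, 51, 353]
False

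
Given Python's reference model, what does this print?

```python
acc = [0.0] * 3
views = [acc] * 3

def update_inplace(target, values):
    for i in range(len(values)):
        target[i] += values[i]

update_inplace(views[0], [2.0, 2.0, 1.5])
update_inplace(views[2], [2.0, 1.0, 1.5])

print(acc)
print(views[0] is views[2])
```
[4.0, 3.0, 3.0]
True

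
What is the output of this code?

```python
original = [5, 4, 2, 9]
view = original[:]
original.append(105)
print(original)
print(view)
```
[5, 4, 2, 9, 105]
[5, 4, 2, 9]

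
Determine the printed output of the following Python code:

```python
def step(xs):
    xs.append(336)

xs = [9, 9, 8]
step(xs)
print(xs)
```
[9, 9, 8, 336]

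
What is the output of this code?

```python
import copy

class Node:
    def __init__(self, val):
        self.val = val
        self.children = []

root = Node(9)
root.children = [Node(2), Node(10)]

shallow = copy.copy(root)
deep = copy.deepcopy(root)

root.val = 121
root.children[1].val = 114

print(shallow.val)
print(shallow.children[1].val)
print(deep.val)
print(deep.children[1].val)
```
9
114
9
10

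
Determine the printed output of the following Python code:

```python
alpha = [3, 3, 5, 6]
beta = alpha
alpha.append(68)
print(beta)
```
[3, 3, 5, 6, 68]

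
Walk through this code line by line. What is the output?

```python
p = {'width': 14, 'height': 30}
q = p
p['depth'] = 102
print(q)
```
{'width': 14, 'height': 30, 'depth': 102}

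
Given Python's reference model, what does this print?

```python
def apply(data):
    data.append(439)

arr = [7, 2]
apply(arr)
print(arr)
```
[7, 2, 439]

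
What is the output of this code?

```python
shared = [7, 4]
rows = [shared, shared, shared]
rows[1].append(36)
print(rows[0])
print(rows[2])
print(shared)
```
[7, 4, 36]
[7, 4, 36]
[7, 4, 36]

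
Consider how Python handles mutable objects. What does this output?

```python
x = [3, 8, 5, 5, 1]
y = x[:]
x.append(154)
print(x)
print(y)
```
[3, 8, 5, 5, 1, 154]
[3, 8, 5, 5, 1]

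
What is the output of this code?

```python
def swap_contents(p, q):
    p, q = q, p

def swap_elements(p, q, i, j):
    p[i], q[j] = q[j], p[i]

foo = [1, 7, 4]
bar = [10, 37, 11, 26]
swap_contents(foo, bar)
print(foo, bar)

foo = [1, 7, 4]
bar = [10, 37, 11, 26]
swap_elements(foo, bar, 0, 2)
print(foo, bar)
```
[1, 7, 4] [10, 37, 11, 26]
[11, 7, 4] [10, 37, 1, 26]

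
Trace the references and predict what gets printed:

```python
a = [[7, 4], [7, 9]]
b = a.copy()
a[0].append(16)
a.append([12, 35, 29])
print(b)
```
[[7, 4, 16], [7, 9]]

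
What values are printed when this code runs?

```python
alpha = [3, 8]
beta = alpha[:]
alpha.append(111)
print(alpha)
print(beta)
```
[3, 8, 111]
[3, 8]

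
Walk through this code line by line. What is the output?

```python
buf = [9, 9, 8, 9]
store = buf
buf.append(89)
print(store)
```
[9, 9, 8, 9, 89]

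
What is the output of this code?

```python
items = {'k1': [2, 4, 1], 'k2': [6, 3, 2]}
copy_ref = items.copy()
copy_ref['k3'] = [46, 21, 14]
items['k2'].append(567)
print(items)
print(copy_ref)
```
{'k1': [2, 4, 1], 'k2': [6, 3, 2, 567]}
{'k1': [2, 4, 1], 'k2': [6, 3, 2, 567], 'k3': [46, 21, 14]}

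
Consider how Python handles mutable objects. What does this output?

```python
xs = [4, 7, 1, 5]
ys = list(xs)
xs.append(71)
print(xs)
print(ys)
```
[4, 7, 1, 5, 71]
[4, 7, 1, 5]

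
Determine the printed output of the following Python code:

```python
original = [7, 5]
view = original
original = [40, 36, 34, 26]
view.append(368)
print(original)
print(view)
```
[40, 36, 34, 26]
[7, 5, 368]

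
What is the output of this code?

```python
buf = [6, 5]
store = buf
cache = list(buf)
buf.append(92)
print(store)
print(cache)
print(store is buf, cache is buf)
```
[6, 5, 92]
[6, 5]
True False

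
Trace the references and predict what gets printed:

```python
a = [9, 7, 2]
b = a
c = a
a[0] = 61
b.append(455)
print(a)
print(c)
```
[61, 7, 2, 455]
[61, 7, 2, 455]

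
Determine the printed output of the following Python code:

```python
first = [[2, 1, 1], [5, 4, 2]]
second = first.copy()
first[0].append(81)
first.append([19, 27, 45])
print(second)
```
[[2, 1, 1, 81], [5, 4, 2]]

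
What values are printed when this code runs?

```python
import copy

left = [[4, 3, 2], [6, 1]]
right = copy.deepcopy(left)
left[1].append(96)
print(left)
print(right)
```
[[4, 3, 2], [6, 1, 96]]
[[4, 3, 2], [6, 1]]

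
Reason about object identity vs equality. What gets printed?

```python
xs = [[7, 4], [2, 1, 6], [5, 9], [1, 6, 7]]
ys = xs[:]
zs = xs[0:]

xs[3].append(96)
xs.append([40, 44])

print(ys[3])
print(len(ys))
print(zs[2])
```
[1, 6, 7, 96]
4
[5, 9]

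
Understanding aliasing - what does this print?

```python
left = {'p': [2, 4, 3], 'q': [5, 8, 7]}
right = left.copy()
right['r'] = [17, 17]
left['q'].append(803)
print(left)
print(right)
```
{'p': [2, 4, 3], 'q': [5, 8, 7, 803]}
{'p': [2, 4, 3], 'q': [5, 8, 7, 803], 'r': [17, 17]}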